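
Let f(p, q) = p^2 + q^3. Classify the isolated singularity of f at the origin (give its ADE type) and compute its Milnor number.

Type A2, Milnor number mu = 2.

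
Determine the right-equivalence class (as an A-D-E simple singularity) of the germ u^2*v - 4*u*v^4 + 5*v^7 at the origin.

The Hessian of f at 0 is [[0, 0], [0, 0]] with rank 0, so corank 2. A Groebner basis of the Jacobian ideal J(f) in C{u,v} is {2*u^2/3 + u*v^3, -u*v/2 + v^4, u^3, u^2*v}; counting standard monomials gives mu = 8. Corank 2; j^3 = u^2*v has shape L^2 M (L != M), so D-series; mu = 8 gives D_8.

D8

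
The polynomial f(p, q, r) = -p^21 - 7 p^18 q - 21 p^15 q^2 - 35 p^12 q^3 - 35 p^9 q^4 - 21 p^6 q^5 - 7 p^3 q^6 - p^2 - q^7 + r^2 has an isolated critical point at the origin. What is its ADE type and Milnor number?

Type A_6, Milnor number mu = 6.

The Hessian of f at 0 has rank 2. Corank 1: A-series; mu = 6 gives A_6.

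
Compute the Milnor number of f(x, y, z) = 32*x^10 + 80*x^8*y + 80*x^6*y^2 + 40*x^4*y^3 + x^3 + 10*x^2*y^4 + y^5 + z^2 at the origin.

8

The Hessian of f at 0 is [[0, 0, 0], [0, 0, 0], [0, 0, 2]] with rank 1, so corank 2. A Groebner basis of the Jacobian ideal J(f) in C{x,y,z} is {y^4, x^2, z}; counting standard monomials gives mu = 8. Corank 2; j^3 = x^3 is a perfect cube, so E-series; the 5-jet and mu = 8 give E_8.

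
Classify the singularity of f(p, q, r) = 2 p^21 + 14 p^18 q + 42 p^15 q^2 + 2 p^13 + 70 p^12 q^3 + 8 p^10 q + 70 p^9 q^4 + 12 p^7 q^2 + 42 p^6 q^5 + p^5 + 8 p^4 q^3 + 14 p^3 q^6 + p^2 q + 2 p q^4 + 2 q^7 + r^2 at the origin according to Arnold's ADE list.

D_{8}

The Hessian of f at 0 has rank 1. Corank 2; j^3 = p^2*q has shape L^2 M (L != M), so D-series; mu = 8 gives D_8.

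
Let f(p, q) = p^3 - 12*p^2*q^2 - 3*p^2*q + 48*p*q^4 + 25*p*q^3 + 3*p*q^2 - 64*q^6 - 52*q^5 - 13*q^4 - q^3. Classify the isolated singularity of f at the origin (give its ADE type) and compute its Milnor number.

The Hessian of f at 0 has rank 0. Corank 2; j^3 = (p - q)^3 is a perfect cube, so E-series; the 4-jet and mu = 7 give E_7.

Type E_{7}, Milnor number mu = 7.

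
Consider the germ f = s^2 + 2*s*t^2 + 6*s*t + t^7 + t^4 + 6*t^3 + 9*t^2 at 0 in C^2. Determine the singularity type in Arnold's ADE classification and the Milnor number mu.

The Hessian of f at 0 is [[2, 6], [6, 18]] with rank 1, so corank 1. A Groebner basis of the Jacobian ideal J(f) in C{s,t} is {s^3 + 9*s^2*t - 27*s^2 - 108*s*t + 81*s + 243*t, s + t^2 + 3*t}; counting standard monomials gives mu = 6. Corank 1: A-series; mu = 6 gives A_6.

Type A_6, Milnor number mu = 6.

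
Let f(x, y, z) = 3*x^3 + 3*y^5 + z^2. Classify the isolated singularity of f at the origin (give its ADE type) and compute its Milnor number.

The Hessian of f at 0 is [[0, 0, 0], [0, 0, 0], [0, 0, 2]] with rank 1, so corank 2. A Groebner basis of the Jacobian ideal J(f) in C{x,y,z} is {y^4, x^2, z}; counting standard monomials gives mu = 8. Corank 2; j^3 = 3*x^3 is a perfect cube, so E-series; the 5-jet and mu = 8 give E_8.

Type E_8, Milnor number mu = 8.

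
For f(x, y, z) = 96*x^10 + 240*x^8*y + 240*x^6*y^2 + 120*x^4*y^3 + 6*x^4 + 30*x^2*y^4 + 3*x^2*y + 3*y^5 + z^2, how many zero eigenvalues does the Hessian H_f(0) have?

2

The Hessian at 0 is [[0, 0, 0], [0, 0, 0], [0, 0, 2]] of rank 1; hence corank 2.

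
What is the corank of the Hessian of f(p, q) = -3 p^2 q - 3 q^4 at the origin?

2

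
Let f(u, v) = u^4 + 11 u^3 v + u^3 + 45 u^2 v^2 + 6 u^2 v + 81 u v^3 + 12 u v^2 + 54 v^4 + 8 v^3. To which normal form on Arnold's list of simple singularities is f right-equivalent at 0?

The Hessian of f at 0 has rank 0. Corank 2; j^3 = (u + 2*v)^3 is a perfect cube, so E-series; the 4-jet and mu = 7 give E_7.

E_7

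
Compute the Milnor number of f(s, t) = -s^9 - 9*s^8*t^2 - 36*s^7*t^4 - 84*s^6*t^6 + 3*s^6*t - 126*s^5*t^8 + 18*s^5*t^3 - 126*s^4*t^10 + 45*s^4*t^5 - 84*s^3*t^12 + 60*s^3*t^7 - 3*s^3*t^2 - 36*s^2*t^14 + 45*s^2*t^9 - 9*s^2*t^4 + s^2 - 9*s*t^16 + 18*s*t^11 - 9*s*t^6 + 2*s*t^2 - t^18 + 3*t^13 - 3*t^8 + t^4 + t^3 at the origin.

2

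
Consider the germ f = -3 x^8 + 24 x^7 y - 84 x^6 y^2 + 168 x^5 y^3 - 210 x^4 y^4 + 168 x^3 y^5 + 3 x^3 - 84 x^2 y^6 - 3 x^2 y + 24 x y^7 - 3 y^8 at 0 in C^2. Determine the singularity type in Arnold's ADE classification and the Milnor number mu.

Type D9, Milnor number mu = 9.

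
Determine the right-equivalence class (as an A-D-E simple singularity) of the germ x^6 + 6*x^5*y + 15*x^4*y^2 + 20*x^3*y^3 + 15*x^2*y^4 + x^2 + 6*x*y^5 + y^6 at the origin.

A_{5}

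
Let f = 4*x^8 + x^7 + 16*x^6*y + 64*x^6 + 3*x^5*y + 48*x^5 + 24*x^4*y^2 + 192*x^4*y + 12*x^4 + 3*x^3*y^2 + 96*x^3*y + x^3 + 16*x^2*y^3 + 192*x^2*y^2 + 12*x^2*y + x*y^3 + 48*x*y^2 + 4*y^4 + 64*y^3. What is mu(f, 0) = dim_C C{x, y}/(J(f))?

7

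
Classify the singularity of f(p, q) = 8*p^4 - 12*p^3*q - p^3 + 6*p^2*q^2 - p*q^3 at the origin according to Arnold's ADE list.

The Hessian of f at 0 has rank 0. Corank 2; j^3 = -p^3 is a perfect cube, so E-series; the 4-jet and mu = 7 give E_7.

E_{7}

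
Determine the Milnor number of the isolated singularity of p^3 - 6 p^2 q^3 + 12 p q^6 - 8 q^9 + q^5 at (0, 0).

8

The Hessian of f at 0 is [[0, 0], [0, 0]] with rank 0, so corank 2. A Groebner basis of the Jacobian ideal J(f) in C{p,q} is {-p^2/4 + p*q^3, q^4, p^3, p^2*q}; counting standard monomials gives mu = 8. Corank 2; j^3 = p^3 is a perfect cube, so E-series; the 5-jet and mu = 8 give E_8.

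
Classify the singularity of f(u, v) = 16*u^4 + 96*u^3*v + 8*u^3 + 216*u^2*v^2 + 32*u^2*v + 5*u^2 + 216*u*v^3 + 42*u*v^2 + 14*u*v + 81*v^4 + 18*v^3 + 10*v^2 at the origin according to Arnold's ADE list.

The Hessian of f at 0 is [[10, 14], [14, 20]] with rank 2, so corank 0. A Groebner basis of the Jacobian ideal J(f) in C{u,v} is {u, v}; counting standard monomials gives mu = 1. Corank 0: nondegenerate Morse point, so A_1.

A_1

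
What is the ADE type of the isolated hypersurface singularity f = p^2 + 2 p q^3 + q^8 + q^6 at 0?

A7

The Hessian of f at 0 has rank 1. Corank 1: A-series; mu = 7 gives A_7.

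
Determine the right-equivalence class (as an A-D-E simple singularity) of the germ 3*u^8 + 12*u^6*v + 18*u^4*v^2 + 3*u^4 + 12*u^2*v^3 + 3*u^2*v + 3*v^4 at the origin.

D5

The Hessian of f at 0 is [[0, 0], [0, 0]] with rank 0, so corank 2. A Groebner basis of the Jacobian ideal J(f) in C{u,v} is {u^3, u^2/4 + v^3, u*v}; counting standard monomials gives mu = 5. Corank 2; j^3 = 3*u^2*v has shape L^2 M (L != M), so D-series; mu = 5 gives D_5.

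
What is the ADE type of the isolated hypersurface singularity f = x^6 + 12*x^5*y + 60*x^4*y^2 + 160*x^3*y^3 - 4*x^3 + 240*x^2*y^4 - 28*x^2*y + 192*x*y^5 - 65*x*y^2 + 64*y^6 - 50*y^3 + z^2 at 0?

The Hessian of f at 0 has rank 1. Corank 2; j^3 = -(x + 2*y)*(2*x + 5*y)^2 has shape L^2 M (L != M), so D-series; mu = 7 gives D_7.

D_{7}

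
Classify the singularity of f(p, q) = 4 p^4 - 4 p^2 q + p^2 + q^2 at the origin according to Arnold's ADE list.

The Hessian of f at 0 has rank 2. Corank 0: nondegenerate Morse point, so A_1.

A_1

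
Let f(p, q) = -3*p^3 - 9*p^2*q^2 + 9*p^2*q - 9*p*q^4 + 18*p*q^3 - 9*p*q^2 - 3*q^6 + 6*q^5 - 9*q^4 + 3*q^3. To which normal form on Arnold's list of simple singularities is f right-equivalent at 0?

E_8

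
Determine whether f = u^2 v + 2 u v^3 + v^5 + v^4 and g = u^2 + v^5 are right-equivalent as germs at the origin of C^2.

No.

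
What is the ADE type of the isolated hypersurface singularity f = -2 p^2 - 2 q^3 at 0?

The Hessian of f at 0 has rank 1. Corank 1: A-series; mu = 2 gives A_2.

A_2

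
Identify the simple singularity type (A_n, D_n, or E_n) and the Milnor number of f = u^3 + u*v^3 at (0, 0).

Type E7, Milnor number mu = 7.

The Hessian of f at 0 has rank 0. Corank 2; j^3 = u^3 is a perfect cube, so E-series; the 4-jet and mu = 7 give E_7.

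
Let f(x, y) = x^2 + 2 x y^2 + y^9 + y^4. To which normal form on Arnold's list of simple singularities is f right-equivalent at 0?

A_{8}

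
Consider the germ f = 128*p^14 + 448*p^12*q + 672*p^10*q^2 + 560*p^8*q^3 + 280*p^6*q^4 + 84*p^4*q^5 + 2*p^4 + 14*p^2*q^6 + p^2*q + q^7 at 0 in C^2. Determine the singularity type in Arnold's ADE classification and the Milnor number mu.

The Hessian of f at 0 has rank 0. Corank 2; j^3 = p^2*q has shape L^2 M (L != M), so D-series; mu = 8 gives D_8.

Type D_8, Milnor number mu = 8.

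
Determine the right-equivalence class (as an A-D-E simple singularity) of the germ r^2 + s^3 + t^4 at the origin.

E_6

The Hessian of f at 0 is [[0, 0, 0], [0, 0, 0], [0, 0, 2]] with rank 1, so corank 2. A Groebner basis of the Jacobian ideal J(f) in C{s,t,r} is {t^3, s^2, r}; counting standard monomials gives mu = 6. Corank 2; j^3 = s^3 is a perfect cube, so E-series; the 4-jet and mu = 6 give E_6.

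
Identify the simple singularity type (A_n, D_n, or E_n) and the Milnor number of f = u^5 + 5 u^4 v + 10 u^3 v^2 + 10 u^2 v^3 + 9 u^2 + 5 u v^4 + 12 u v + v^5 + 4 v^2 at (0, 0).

Type A_4, Milnor number mu = 4.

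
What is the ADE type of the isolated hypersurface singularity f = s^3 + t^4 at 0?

E_6

The Hessian of f at 0 is [[0, 0], [0, 0]] with rank 0, so corank 2. A Groebner basis of the Jacobian ideal J(f) in C{s,t} is {t^3, s^2}; counting standard monomials gives mu = 6. Corank 2; j^3 = s^3 is a perfect cube, so E-series; the 4-jet and mu = 6 give E_6.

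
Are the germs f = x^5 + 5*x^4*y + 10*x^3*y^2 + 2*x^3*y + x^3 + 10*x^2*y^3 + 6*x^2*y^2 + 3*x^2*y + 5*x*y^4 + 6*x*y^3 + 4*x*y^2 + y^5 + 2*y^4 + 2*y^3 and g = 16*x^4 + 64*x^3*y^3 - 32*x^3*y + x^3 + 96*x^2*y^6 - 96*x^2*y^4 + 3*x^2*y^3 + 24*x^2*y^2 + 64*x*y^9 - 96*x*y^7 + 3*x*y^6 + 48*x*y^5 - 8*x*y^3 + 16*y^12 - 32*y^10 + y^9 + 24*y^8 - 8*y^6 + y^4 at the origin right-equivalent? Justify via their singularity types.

No.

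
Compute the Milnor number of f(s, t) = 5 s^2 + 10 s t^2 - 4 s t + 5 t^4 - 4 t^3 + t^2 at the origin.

1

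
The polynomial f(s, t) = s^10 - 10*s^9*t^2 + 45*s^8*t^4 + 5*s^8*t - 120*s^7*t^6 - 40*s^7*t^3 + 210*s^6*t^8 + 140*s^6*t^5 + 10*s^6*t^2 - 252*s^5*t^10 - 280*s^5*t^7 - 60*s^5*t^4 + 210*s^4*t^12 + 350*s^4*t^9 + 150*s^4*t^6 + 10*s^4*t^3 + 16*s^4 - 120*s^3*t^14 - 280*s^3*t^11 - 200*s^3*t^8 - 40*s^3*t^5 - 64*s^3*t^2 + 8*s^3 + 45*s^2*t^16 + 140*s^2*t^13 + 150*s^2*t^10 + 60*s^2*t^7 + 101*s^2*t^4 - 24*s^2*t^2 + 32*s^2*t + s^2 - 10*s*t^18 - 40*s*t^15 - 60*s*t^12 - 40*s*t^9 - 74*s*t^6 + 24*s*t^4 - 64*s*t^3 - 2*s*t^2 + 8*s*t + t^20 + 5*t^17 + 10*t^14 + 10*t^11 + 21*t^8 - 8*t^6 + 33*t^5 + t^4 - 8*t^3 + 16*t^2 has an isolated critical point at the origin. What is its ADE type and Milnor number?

The Hessian of f at 0 has rank 1. Corank 1: A-series; mu = 4 gives A_4.

Type A4, Milnor number mu = 4.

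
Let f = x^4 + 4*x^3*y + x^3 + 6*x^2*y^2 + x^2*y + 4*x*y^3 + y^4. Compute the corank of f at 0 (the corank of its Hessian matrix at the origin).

2

Hessian at 0 has rank 0.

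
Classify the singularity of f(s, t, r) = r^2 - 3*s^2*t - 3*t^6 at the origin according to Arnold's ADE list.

The Hessian of f at 0 is [[0, 0, 0], [0, 0, 0], [0, 0, 2]] with rank 1, so corank 2. A Groebner basis of the Jacobian ideal J(f) in C{s,t,r} is {s^2/6 + t^5, s^3, s*t, r}; counting standard monomials gives mu = 7. Corank 2; j^3 = -3*s^2*t has shape L^2 M (L != M), so D-series; mu = 7 gives D_7.

D_{7}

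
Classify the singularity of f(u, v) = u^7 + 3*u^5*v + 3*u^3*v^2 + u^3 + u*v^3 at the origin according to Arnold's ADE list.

E_{7}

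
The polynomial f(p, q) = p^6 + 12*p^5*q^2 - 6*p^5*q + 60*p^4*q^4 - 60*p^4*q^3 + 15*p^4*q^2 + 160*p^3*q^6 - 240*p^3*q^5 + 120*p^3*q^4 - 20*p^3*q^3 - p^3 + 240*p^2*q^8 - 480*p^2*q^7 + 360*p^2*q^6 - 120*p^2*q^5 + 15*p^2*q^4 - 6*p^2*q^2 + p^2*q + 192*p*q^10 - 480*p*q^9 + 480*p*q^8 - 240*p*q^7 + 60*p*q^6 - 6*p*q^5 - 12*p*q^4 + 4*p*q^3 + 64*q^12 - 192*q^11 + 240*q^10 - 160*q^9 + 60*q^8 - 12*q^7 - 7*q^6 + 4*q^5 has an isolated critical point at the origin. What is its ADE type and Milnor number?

The Hessian of f at 0 has rank 0. Corank 2; j^3 = -p^2*(p - q) has shape L^2 M (L != M), so D-series; mu = 7 gives D_7.

Type D_{7}, Milnor number mu = 7.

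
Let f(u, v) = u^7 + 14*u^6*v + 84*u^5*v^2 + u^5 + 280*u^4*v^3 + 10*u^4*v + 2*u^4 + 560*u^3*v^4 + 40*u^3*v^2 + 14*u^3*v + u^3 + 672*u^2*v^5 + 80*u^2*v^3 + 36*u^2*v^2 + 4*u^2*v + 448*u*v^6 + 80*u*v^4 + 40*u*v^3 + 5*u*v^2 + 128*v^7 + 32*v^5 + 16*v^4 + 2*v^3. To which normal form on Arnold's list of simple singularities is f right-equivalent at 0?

D_{8}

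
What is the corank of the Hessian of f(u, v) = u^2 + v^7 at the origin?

Hessian at 0 has rank 1.

1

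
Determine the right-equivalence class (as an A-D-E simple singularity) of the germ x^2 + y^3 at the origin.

A2

The Hessian of f at 0 is [[2, 0], [0, 0]] with rank 1, so corank 1. A Groebner basis of the Jacobian ideal J(f) in C{x,y} is {y^2, x}; counting standard monomials gives mu = 2. Corank 1: A-series; mu = 2 gives A_2.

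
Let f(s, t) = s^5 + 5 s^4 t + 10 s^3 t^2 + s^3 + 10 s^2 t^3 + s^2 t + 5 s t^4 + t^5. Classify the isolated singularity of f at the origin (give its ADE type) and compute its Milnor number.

The Hessian of f at 0 has rank 0. Corank 2; j^3 = s^2*(s + t) has shape L^2 M (L != M), so D-series; mu = 6 gives D_6.

Type D_{6}, Milnor number mu = 6.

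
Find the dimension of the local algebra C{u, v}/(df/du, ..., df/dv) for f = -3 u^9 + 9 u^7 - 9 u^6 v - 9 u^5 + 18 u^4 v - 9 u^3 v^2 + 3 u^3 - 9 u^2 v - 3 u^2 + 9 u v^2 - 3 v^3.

2

The Hessian of f at 0 has rank 1. Corank 1: A-series; mu = 2 gives A_2.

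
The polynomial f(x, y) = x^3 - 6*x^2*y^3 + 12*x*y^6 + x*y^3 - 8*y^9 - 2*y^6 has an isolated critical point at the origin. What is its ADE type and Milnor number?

Type E_7, Milnor number mu = 7.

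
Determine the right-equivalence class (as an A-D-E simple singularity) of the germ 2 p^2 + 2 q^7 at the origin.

A_6

The Hessian of f at 0 is [[4, 0], [0, 0]] with rank 1, so corank 1. A Groebner basis of the Jacobian ideal J(f) in C{p,q} is {q^6, p}; counting standard monomials gives mu = 6. Corank 1: A-series; mu = 6 gives A_6.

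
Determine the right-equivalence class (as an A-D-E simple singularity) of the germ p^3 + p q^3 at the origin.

E_7

The Hessian of f at 0 is [[0, 0], [0, 0]] with rank 0, so corank 2. A Groebner basis of the Jacobian ideal J(f) in C{p,q} is {p^3, p*q^2, 3*p^2 + q^3}; counting standard monomials gives mu = 7. Corank 2; j^3 = p^3 is a perfect cube, so E-series; the 4-jet and mu = 7 give E_7.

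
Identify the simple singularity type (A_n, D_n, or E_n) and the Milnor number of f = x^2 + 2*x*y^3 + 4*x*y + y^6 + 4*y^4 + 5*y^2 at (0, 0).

The Hessian of f at 0 has rank 2. Corank 0: nondegenerate Morse point, so A_1.

Type A1, Milnor number mu = 1.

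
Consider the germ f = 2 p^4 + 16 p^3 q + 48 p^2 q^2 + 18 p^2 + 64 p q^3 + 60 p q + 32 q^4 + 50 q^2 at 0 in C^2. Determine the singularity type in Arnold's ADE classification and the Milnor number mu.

Type A_3, Milnor number mu = 3.

The Hessian of f at 0 is [[36, 60], [60, 100]] with rank 1, so corank 1. A Groebner basis of the Jacobian ideal J(f) in C{p,q} is {q^3, p + 5*q/3}; counting standard monomials gives mu = 3. Corank 1: A-series; mu = 3 gives A_3.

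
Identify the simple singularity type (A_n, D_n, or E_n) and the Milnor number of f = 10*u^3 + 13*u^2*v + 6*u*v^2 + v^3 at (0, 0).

Type D_4, Milnor number mu = 4.

The Hessian of f at 0 has rank 0. Corank 2; j^3 = (2*u + v)*(5*u^2 + 4*u*v + v^2) splits into three distinct lines over C (the quadratic factor has nonzero discriminant), so D_4.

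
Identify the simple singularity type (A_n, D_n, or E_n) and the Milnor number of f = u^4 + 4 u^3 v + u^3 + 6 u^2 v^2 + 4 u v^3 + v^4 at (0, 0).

The Hessian of f at 0 is [[0, 0], [0, 0]] with rank 0, so corank 2. A Groebner basis of the Jacobian ideal J(f) in C{u,v} is {v^4, u*v^2 + v^3/3, u^2}; counting standard monomials gives mu = 6. Corank 2; j^3 = u^3 is a perfect cube, so E-series; the 4-jet and mu = 6 give E_6.

Type E_6, Milnor number mu = 6.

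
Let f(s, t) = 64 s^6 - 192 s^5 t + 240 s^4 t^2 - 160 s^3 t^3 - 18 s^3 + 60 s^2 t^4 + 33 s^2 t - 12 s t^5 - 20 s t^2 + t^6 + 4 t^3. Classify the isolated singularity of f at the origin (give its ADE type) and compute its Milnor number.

The Hessian of f at 0 has rank 0. Corank 2; j^3 = -(2*s - t)*(3*s - 2*t)^2 has shape L^2 M (L != M), so D-series; mu = 7 gives D_7.

Type D_7, Milnor number mu = 7.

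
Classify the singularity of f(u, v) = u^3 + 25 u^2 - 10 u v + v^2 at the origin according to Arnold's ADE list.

The Hessian of f at 0 is [[50, -10], [-10, 2]] with rank 1, so corank 1. A Groebner basis of the Jacobian ideal J(f) in C{u,v} is {v^2, u - v/5}; counting standard monomials gives mu = 2. Corank 1: A-series; mu = 2 gives A_2.

A_2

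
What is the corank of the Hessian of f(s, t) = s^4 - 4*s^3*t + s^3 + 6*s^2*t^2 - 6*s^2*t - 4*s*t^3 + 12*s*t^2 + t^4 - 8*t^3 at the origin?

2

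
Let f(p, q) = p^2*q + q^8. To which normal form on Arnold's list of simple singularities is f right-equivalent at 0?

D_{9}

The Hessian of f at 0 is [[0, 0], [0, 0]] with rank 0, so corank 2. A Groebner basis of the Jacobian ideal J(f) in C{p,q} is {p^2/8 + q^7, p^3, p*q}; counting standard monomials gives mu = 9. Corank 2; j^3 = p^2*q has shape L^2 M (L != M), so D-series; mu = 9 gives D_9.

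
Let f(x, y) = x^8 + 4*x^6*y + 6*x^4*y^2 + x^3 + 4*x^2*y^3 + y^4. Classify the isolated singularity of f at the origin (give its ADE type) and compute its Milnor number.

Type E6, Milnor number mu = 6.

The Hessian of f at 0 is [[0, 0], [0, 0]] with rank 0, so corank 2. A Groebner basis of the Jacobian ideal J(f) in C{x,y} is {y^3, x^2}; counting standard monomials gives mu = 6. Corank 2; j^3 = x^3 is a perfect cube, so E-series; the 4-jet and mu = 6 give E_6.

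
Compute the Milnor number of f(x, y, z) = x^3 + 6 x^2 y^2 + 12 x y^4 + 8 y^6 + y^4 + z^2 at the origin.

6

The Hessian of f at 0 is [[0, 0, 0], [0, 0, 0], [0, 0, 2]] with rank 1, so corank 2. A Groebner basis of the Jacobian ideal J(f) in C{x,y,z} is {x^3, x^2*y, x^2/4 + x*y^2, y^3, z}; counting standard monomials gives mu = 6. Corank 2; j^3 = x^3 is a perfect cube, so E-series; the 4-jet and mu = 6 give E_6.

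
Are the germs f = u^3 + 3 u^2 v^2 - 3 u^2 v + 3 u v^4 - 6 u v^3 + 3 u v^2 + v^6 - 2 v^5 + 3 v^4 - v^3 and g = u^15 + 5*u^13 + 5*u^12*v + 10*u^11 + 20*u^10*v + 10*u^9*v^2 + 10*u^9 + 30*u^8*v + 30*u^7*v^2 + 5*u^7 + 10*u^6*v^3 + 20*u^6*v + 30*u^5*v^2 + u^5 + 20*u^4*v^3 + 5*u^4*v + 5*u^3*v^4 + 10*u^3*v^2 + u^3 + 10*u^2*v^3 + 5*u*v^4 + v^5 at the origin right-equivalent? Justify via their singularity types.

Yes.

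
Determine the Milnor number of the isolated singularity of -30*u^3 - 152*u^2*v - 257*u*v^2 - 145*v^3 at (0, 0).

The Hessian of f at 0 has rank 0. Corank 2; j^3 = -(3*u + 5*v)*(10*u^2 + 34*u*v + 29*v^2) splits into three distinct lines over C (the quadratic factor has nonzero discriminant), so D_4.

4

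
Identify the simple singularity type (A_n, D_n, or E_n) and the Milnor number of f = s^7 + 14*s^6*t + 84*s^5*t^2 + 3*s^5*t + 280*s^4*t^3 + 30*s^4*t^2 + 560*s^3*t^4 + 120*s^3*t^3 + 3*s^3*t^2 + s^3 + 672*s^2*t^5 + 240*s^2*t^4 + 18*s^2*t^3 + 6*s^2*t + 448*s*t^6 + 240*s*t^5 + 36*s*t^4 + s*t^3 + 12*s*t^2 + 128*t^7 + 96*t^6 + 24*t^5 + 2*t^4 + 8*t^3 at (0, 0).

Type E_{7}, Milnor number mu = 7.

The Hessian of f at 0 has rank 0. Corank 2; j^3 = (s + 2*t)^3 is a perfect cube, so E-series; the 4-jet and mu = 7 give E_7.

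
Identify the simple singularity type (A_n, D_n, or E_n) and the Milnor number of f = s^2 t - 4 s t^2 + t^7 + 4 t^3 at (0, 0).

Type D_8, Milnor number mu = 8.

The Hessian of f at 0 has rank 0. Corank 2; j^3 = t*(s - 2*t)^2 has shape L^2 M (L != M), so D-series; mu = 8 gives D_8.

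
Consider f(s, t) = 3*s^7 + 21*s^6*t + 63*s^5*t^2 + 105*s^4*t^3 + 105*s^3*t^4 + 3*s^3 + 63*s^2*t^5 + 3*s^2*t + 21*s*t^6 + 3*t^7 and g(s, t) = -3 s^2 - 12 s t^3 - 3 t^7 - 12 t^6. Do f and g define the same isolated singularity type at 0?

The Hessian of f at 0 has rank 0. Corank 2; j^3 = 3*s^2*(s + t) has shape L^2 M (L != M), so D-series; mu = 8 gives D_8. The Hessian of g at 0 has rank 1. Corank 1: A-series; mu = 6 gives A_6. f is D_8 but g is A_6, hence not right-equivalent.

No.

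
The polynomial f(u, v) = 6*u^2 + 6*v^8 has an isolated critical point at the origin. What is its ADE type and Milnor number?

The Hessian of f at 0 is [[12, 0], [0, 0]] with rank 1, so corank 1. A Groebner basis of the Jacobian ideal J(f) in C{u,v} is {v^7, u}; counting standard monomials gives mu = 7. Corank 1: A-series; mu = 7 gives A_7.

Type A_7, Milnor number mu = 7.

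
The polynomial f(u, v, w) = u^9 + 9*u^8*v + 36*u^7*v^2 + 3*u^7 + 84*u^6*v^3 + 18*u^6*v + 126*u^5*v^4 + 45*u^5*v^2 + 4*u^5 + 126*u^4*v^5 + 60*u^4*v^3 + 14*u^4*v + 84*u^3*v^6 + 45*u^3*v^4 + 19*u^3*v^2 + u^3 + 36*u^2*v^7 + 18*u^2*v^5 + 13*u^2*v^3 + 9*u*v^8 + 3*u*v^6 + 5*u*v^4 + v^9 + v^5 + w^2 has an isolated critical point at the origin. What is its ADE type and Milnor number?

Type E_8, Milnor number mu = 8.

The Hessian of f at 0 has rank 1. Corank 2; j^3 = u^3 is a perfect cube, so E-series; the 5-jet and mu = 8 give E_8.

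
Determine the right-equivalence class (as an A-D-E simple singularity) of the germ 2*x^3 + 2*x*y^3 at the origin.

The Hessian of f at 0 has rank 0. Corank 2; j^3 = 2*x^3 is a perfect cube, so E-series; the 4-jet and mu = 7 give E_7.

E7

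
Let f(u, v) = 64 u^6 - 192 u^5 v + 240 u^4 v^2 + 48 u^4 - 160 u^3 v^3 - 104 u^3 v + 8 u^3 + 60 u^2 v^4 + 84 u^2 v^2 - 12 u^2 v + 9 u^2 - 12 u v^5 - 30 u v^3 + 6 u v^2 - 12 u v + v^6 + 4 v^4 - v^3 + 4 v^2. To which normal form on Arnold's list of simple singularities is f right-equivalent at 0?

The Hessian of f at 0 has rank 1. Corank 1: A-series; mu = 2 gives A_2.

A_2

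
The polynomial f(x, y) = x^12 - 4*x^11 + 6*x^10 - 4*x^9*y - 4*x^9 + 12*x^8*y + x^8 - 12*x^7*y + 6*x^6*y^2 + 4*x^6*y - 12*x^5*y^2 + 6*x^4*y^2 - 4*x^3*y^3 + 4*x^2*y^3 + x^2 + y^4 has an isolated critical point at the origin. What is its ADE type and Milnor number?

The Hessian of f at 0 is [[2, 0], [0, 0]] with rank 1, so corank 1. A Groebner basis of the Jacobian ideal J(f) in C{x,y} is {y^3, x}; counting standard monomials gives mu = 3. Corank 1: A-series; mu = 3 gives A_3.

Type A3, Milnor number mu = 3.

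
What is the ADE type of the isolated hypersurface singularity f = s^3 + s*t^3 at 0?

E7

The Hessian of f at 0 has rank 0. Corank 2; j^3 = s^3 is a perfect cube, so E-series; the 4-jet and mu = 7 give E_7.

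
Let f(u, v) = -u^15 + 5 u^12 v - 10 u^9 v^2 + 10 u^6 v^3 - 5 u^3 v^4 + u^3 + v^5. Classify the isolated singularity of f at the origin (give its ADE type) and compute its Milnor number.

The Hessian of f at 0 has rank 0. Corank 2; j^3 = u^3 is a perfect cube, so E-series; the 5-jet and mu = 8 give E_8.

Type E_8, Milnor number mu = 8.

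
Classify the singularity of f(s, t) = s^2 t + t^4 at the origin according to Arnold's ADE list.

D_{5}

The Hessian of f at 0 has rank 0. Corank 2; j^3 = s^2*t has shape L^2 M (L != M), so D-series; mu = 5 gives D_5.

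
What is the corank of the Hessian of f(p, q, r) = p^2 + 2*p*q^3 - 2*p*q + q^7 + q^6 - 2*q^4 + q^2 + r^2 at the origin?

1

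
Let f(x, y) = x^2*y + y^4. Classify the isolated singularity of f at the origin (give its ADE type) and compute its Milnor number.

Type D_5, Milnor number mu = 5.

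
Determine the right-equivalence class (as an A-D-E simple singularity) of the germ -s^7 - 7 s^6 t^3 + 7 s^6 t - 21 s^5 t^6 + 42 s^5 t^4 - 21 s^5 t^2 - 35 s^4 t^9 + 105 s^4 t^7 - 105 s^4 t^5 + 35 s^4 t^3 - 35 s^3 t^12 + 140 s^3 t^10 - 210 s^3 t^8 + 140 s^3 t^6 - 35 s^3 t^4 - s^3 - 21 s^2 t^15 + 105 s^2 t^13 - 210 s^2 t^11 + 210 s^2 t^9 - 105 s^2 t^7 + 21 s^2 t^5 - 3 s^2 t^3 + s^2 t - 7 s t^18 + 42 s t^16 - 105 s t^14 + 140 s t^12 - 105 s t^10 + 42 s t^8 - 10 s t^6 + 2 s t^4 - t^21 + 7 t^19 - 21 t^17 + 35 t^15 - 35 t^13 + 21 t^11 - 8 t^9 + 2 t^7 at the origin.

D_8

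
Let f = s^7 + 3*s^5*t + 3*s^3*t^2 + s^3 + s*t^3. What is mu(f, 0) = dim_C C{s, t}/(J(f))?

The Hessian of f at 0 has rank 0. Corank 2; j^3 = s^3 is a perfect cube, so E-series; the 4-jet and mu = 7 give E_7.

7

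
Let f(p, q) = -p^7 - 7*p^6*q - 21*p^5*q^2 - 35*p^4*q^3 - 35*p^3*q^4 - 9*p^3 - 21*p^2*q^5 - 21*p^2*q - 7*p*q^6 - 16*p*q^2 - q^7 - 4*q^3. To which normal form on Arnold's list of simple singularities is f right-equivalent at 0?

D_8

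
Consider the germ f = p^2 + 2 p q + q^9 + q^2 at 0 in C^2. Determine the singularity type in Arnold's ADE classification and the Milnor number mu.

The Hessian of f at 0 has rank 1. Corank 1: A-series; mu = 8 gives A_8.

Type A8, Milnor number mu = 8.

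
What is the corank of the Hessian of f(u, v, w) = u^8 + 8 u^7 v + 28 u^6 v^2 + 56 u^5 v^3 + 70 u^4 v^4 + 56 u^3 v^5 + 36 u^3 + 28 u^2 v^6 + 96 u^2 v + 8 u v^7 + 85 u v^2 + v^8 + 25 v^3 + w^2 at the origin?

2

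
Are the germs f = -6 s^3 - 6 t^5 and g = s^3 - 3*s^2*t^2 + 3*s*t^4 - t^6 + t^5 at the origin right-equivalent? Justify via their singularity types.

Yes.

The Hessian of f at 0 is [[0, 0], [0, 0]] with rank 0, so corank 2. A Groebner basis of the Jacobian ideal J(f) in C{s,t} is {t^4, s^2}; counting standard monomials gives mu = 8. Corank 2; j^3 = -6*s^3 is a perfect cube, so E-series; the 5-jet and mu = 8 give E_8. The Hessian of g at 0 is [[0, 0], [0, 0]] with rank 0, so corank 2. A Groebner basis of the Jacobian ideal J(g) in C{s,t} is {t^4, s^3, -s^2/2 + s*t^2}; counting standard monomials gives mu = 8. Corank 2; j^3 = s^3 is a perfect cube, so E-series; the 5-jet and mu = 8 give E_8. Both have type E_8, hence right-equivalent.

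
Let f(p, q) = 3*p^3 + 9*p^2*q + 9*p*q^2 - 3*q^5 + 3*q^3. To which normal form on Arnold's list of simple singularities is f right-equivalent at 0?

The Hessian of f at 0 has rank 0. Corank 2; j^3 = 3*(p + q)^3 is a perfect cube, so E-series; the 5-jet and mu = 8 give E_8.

E8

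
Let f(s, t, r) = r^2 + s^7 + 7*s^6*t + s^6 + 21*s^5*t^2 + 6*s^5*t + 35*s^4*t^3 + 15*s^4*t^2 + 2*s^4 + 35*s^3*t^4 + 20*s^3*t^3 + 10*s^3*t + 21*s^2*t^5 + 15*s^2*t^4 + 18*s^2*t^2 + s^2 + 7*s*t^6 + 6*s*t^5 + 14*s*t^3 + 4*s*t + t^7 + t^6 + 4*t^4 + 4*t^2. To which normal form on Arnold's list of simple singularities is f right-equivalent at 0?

A6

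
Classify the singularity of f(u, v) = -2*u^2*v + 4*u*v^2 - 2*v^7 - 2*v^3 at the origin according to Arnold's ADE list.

D8

The Hessian of f at 0 is [[0, 0], [0, 0]] with rank 0, so corank 2. A Groebner basis of the Jacobian ideal J(f) in C{u,v} is {u^2/7 + v^6 - v^2/7, u^3 - v^3, u*v - v^2}; counting standard monomials gives mu = 8. Corank 2; j^3 = -2*v*(u - v)^2 has shape L^2 M (L != M), so D-series; mu = 8 gives D_8.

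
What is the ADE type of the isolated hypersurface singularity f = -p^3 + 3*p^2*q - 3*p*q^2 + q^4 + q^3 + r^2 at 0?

E_{6}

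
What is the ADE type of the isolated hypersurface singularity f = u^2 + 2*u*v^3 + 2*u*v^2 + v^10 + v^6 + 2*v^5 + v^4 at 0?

The Hessian of f at 0 has rank 1. Corank 1: A-series; mu = 9 gives A_9.

A_{9}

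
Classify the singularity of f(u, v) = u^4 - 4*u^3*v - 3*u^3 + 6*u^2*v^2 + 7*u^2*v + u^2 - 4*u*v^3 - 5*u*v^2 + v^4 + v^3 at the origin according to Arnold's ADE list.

The Hessian of f at 0 has rank 1. Corank 1: A-series; mu = 2 gives A_2.

A_2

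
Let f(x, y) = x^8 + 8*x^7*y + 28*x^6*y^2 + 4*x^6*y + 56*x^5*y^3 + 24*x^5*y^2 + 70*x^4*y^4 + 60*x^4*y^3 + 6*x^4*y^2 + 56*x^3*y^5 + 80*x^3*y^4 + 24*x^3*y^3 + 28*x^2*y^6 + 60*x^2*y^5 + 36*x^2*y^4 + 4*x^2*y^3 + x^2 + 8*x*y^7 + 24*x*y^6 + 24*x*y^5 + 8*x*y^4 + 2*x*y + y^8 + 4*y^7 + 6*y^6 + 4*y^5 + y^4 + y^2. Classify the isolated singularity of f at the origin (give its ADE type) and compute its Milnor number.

Type A_3, Milnor number mu = 3.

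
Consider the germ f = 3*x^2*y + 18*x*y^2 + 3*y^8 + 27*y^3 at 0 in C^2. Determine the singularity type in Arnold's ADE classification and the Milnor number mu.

Type D9, Milnor number mu = 9.

The Hessian of f at 0 has rank 0. Corank 2; j^3 = 3*y*(x + 3*y)^2 has shape L^2 M (L != M), so D-series; mu = 9 gives D_9.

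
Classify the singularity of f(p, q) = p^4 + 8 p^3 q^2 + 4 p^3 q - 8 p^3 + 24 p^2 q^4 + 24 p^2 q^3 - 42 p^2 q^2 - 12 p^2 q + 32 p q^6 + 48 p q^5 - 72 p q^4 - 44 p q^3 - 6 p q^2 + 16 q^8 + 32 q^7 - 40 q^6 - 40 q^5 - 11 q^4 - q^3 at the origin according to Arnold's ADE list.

The Hessian of f at 0 has rank 0. Corank 2; j^3 = -(2*p + q)^3 is a perfect cube, so E-series; the 4-jet and mu = 6 give E_6.

E_6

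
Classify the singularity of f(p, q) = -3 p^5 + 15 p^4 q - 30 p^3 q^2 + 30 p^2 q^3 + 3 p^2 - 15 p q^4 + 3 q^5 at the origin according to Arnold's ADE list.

A_{4}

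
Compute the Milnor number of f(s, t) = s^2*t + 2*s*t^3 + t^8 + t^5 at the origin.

The Hessian of f at 0 is [[0, 0], [0, 0]] with rank 0, so corank 2. A Groebner basis of the Jacobian ideal J(f) in C{s,t} is {s^4, s^3*t - s^2/8 - s*t^2/8, s^3 + s^2*t^2, s*t + t^3}; counting standard monomials gives mu = 9. Corank 2; j^3 = s^2*t has shape L^2 M (L != M), so D-series; mu = 9 gives D_9.

9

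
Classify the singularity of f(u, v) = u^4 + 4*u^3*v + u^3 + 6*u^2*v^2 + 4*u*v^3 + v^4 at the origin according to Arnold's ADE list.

The Hessian of f at 0 has rank 0. Corank 2; j^3 = u^3 is a perfect cube, so E-series; the 4-jet and mu = 6 give E_6.

E6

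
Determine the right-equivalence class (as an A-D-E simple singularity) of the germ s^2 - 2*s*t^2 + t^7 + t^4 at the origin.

A6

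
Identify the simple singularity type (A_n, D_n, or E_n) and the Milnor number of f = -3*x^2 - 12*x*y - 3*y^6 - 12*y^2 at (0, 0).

Type A_{5}, Milnor number mu = 5.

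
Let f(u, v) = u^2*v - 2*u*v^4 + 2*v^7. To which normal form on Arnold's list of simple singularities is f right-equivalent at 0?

The Hessian of f at 0 has rank 0. Corank 2; j^3 = u^2*v has shape L^2 M (L != M), so D-series; mu = 8 gives D_8.

D_{8}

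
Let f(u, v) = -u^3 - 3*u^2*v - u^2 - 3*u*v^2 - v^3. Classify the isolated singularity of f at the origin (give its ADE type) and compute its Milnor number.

The Hessian of f at 0 is [[-2, 0], [0, 0]] with rank 1, so corank 1. A Groebner basis of the Jacobian ideal J(f) in C{u,v} is {v^2, u}; counting standard monomials gives mu = 2. Corank 1: A-series; mu = 2 gives A_2.

Type A_{2}, Milnor number mu = 2.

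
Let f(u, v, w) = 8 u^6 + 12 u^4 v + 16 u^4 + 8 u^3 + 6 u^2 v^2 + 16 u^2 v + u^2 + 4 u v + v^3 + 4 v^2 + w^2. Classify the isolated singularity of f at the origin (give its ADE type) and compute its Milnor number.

Type A2, Milnor number mu = 2.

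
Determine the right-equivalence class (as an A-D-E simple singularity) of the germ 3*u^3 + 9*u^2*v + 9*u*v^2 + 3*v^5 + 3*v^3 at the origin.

E_{8}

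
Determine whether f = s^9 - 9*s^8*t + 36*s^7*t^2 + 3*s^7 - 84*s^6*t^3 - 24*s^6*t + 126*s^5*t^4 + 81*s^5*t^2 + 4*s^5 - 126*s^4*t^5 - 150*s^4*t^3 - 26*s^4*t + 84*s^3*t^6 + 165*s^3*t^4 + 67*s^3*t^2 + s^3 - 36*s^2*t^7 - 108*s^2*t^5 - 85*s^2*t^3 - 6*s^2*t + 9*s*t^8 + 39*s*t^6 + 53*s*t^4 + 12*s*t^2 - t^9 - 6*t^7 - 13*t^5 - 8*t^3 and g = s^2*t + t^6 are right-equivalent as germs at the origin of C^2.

No.

The Hessian of f at 0 is [[0, 0], [0, 0]] with rank 0, so corank 2. A Groebner basis of the Jacobian ideal J(f) in C{s,t} is {-7*s^2/2 + s*t^3 + 14*s*t - 14*t^2, -2*s^2 + 8*s*t + t^4 - 8*t^2, s^3 - 12*s*t^2 + 16*t^3, s^2*t - 4*s*t^2 + 4*t^3}; counting standard monomials gives mu = 8. Corank 2; j^3 = (s - 2*t)^3 is a perfect cube, so E-series; the 5-jet and mu = 8 give E_8. The Hessian of g at 0 is [[0, 0], [0, 0]] with rank 0, so corank 2. A Groebner basis of the Jacobian ideal J(g) in C{s,t} is {s^2/6 + t^5, s^3, s*t}; counting standard monomials gives mu = 7. Corank 2; j^3 = s^2*t has shape L^2 M (L != M), so D-series; mu = 7 gives D_7. f is E_8 but g is D_7, hence not right-equivalent.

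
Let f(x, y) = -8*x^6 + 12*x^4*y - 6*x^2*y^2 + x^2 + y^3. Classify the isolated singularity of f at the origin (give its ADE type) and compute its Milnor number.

Type A2, Milnor number mu = 2.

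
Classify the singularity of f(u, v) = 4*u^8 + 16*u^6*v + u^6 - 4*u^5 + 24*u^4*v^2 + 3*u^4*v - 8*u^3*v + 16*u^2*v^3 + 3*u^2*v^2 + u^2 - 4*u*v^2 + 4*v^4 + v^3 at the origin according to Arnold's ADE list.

The Hessian of f at 0 has rank 1. Corank 1: A-series; mu = 2 gives A_2.

A2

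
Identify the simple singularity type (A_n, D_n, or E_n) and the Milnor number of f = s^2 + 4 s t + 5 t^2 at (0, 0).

The Hessian of f at 0 has rank 2. Corank 0: nondegenerate Morse point, so A_1.

Type A1, Milnor number mu = 1.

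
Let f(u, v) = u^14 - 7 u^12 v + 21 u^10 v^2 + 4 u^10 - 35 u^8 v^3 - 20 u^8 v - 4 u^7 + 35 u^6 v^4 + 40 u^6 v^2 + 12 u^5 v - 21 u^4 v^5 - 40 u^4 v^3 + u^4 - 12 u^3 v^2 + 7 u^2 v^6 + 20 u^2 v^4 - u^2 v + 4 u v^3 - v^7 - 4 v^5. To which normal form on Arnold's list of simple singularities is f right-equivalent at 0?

The Hessian of f at 0 has rank 0. Corank 2; j^3 = -u^2*v has shape L^2 M (L != M), so D-series; mu = 8 gives D_8.

D8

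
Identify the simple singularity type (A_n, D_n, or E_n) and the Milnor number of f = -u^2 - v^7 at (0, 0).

Type A_{6}, Milnor number mu = 6.

The Hessian of f at 0 has rank 1. Corank 1: A-series; mu = 6 gives A_6.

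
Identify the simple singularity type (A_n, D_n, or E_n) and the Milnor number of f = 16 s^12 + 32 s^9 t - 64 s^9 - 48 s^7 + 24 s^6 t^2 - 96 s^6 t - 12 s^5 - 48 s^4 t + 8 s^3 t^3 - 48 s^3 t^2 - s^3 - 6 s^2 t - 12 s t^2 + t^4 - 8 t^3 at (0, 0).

Type E_{6}, Milnor number mu = 6.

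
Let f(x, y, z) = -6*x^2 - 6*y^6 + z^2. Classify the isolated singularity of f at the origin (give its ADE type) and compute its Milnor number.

The Hessian of f at 0 has rank 2. Corank 1: A-series; mu = 5 gives A_5.

Type A_5, Milnor number mu = 5.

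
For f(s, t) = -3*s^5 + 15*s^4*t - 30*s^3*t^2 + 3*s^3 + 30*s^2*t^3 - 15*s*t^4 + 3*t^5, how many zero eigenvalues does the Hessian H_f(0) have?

2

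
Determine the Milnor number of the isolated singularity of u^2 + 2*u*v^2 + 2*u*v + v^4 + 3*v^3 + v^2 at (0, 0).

2

The Hessian of f at 0 is [[2, 2], [2, 2]] with rank 1, so corank 1. A Groebner basis of the Jacobian ideal J(f) in C{u,v} is {v^2, u + v}; counting standard monomials gives mu = 2. Corank 1: A-series; mu = 2 gives A_2.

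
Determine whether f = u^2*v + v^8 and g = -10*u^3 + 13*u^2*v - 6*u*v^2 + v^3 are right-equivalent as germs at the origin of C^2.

The Hessian of f at 0 has rank 0. Corank 2; j^3 = u^2*v has shape L^2 M (L != M), so D-series; mu = 9 gives D_9. The Hessian of g at 0 has rank 0. Corank 2; j^3 = -(2*u - v)*(5*u^2 - 4*u*v + v^2) splits into three distinct lines over C (the quadratic factor has nonzero discriminant), so D_4. f is D_9 but g is D_4, hence not right-equivalent.

No.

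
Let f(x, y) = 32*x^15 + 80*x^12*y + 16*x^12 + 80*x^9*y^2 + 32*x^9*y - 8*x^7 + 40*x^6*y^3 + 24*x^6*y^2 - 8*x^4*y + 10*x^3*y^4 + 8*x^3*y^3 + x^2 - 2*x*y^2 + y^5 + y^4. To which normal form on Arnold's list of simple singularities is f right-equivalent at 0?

A_{4}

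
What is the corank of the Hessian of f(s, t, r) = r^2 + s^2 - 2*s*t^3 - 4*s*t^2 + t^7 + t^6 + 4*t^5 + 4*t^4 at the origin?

1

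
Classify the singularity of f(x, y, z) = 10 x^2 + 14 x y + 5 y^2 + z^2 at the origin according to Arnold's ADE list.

A1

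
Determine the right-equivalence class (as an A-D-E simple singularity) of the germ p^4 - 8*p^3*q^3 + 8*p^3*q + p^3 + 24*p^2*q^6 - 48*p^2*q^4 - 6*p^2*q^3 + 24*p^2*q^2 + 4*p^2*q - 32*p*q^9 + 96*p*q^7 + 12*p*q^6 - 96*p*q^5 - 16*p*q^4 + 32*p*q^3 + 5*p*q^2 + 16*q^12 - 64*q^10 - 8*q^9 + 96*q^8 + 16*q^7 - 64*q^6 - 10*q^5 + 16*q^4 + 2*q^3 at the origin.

D_5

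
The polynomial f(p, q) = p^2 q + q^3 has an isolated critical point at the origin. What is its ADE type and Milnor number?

The Hessian of f at 0 has rank 0. Corank 2; j^3 = q*(p^2 + q^2) splits into three distinct lines over C (the quadratic factor has nonzero discriminant), so D_4.

Type D4, Milnor number mu = 4.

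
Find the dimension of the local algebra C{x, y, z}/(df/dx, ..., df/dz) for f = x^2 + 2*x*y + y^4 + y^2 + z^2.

3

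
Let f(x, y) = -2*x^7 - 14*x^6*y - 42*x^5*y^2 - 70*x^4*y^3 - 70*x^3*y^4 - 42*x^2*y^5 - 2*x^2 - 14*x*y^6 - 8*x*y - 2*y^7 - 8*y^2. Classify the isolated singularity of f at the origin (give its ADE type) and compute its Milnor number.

The Hessian of f at 0 is [[-4, -8], [-8, -16]] with rank 1, so corank 1. A Groebner basis of the Jacobian ideal J(f) in C{x,y} is {y^6, x + 2*y}; counting standard monomials gives mu = 6. Corank 1: A-series; mu = 6 gives A_6.

Type A6, Milnor number mu = 6.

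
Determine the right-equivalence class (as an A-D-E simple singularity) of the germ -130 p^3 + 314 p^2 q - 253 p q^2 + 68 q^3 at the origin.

D_{4}

The Hessian of f at 0 has rank 0. Corank 2; j^3 = -(5*p - 4*q)*(26*p^2 - 42*p*q + 17*q^2) splits into three distinct lines over C (the quadratic factor has nonzero discriminant), so D_4.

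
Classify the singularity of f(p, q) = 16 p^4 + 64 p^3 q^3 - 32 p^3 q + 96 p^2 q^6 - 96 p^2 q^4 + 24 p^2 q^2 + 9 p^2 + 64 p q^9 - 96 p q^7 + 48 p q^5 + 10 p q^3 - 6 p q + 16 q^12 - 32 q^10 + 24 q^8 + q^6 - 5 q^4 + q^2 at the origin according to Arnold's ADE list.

The Hessian of f at 0 has rank 1. Corank 1: A-series; mu = 3 gives A_3.

A_{3}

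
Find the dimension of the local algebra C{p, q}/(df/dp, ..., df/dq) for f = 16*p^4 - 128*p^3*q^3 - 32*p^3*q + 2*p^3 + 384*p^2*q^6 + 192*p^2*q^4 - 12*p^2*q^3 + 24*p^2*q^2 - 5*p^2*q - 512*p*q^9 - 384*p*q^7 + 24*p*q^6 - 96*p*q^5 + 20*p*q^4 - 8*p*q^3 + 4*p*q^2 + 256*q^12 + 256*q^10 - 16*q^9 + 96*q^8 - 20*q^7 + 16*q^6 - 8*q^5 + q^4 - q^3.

The Hessian of f at 0 has rank 0. Corank 2; j^3 = (p - q)^2*(2*p - q) has shape L^2 M (L != M), so D-series; mu = 5 gives D_5.

5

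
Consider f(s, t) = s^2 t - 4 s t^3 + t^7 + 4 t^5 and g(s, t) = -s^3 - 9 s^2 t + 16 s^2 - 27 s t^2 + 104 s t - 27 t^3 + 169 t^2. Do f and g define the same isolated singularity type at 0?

The Hessian of f at 0 has rank 0. Corank 2; j^3 = s^2*t has shape L^2 M (L != M), so D-series; mu = 8 gives D_8. The Hessian of g at 0 has rank 1. Corank 1: A-series; mu = 2 gives A_2. f is D_8 but g is A_2, hence not right-equivalent.

No.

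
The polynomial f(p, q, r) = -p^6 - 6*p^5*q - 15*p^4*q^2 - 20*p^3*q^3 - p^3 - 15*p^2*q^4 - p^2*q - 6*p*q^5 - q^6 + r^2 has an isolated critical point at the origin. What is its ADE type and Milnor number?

Type D_7, Milnor number mu = 7.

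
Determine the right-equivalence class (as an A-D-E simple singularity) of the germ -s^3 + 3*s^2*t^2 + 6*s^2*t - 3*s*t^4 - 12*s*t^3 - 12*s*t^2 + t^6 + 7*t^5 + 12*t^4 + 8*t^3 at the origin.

E_8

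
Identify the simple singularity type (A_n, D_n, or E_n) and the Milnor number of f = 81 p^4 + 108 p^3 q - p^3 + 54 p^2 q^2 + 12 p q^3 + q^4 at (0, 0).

The Hessian of f at 0 is [[0, 0], [0, 0]] with rank 0, so corank 2. A Groebner basis of the Jacobian ideal J(f) in C{p,q} is {q^4, p*q^2 + q^3/9, p^2}; counting standard monomials gives mu = 6. Corank 2; j^3 = -p^3 is a perfect cube, so E-series; the 4-jet and mu = 6 give E_6.

Type E6, Milnor number mu = 6.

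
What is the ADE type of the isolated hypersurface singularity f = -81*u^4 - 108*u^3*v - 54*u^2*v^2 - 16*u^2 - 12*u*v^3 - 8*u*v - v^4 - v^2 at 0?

A_3

The Hessian of f at 0 is [[-32, -8], [-8, -2]] with rank 1, so corank 1. A Groebner basis of the Jacobian ideal J(f) in C{u,v} is {v^3, u + v/4}; counting standard monomials gives mu = 3. Corank 1: A-series; mu = 3 gives A_3.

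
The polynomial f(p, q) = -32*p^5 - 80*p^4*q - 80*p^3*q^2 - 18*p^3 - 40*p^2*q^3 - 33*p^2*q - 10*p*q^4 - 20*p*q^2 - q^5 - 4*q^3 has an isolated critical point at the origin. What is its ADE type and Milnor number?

Type D_6, Milnor number mu = 6.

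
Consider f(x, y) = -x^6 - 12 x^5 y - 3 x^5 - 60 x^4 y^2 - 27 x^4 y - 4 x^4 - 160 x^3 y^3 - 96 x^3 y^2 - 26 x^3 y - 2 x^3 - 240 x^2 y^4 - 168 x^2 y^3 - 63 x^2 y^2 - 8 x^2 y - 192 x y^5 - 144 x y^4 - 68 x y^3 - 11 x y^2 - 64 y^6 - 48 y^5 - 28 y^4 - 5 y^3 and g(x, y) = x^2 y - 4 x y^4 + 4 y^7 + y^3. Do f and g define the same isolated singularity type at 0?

Yes.

The Hessian of f at 0 is [[0, 0], [0, 0]] with rank 0, so corank 2. A Groebner basis of the Jacobian ideal J(f) in C{x,y} is {y^3, x^2 + y^2/2, x*y + y^2/2}; counting standard monomials gives mu = 4. Corank 2; j^3 = -(x + y)*(2*x^2 + 6*x*y + 5*y^2) splits into three distinct lines over C (the quadratic factor has nonzero discriminant), so D_4. The Hessian of g at 0 is [[0, 0], [0, 0]] with rank 0, so corank 2. A Groebner basis of the Jacobian ideal J(g) in C{x,y} is {y^3, x^2 + 3*y^2, x*y}; counting standard monomials gives mu = 4. Corank 2; j^3 = y*(x^2 + y^2) splits into three distinct lines over C (the quadratic factor has nonzero discriminant), so D_4. Both have type D_4, hence right-equivalent.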